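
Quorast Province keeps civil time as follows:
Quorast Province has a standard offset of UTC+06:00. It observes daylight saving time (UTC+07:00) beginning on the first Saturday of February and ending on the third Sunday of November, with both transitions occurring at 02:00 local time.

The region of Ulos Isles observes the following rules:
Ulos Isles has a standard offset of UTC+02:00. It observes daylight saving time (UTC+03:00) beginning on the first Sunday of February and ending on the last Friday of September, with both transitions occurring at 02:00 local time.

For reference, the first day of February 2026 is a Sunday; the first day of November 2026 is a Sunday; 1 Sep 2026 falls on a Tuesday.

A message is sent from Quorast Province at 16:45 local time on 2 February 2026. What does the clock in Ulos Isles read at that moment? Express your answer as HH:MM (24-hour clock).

13:45

1 February 2026 is a Sunday, so the first Saturday is February 7.
1 November 2026 is a Sunday, so the first Sunday is November 1 and the third is November 15.
2 February 2026 is outside the daylight-saving period (7 February – 15 November), so Quorast Province is on standard time, UTC+06:00.
16:45 Quorast Province − 6h = 10:45 UTC.
1 February 2026 is a Sunday, so the first Sunday is February 1.
1 September 2026 is a Tuesday, so Fridays fall on 4, 11, 18, 25; the last is September 25.
At the standard offset (UTC+02:00), 10:45 UTC + 2h = 12:45 Ulos Isles standard time.
The standard-time date in Ulos Isles, 2 February 2026, falls between 1 February and 25 September, so daylight saving is in effect and Ulos Isles is at UTC+03:00.
10:45 UTC + 3h = 13:45 Ulos Isles.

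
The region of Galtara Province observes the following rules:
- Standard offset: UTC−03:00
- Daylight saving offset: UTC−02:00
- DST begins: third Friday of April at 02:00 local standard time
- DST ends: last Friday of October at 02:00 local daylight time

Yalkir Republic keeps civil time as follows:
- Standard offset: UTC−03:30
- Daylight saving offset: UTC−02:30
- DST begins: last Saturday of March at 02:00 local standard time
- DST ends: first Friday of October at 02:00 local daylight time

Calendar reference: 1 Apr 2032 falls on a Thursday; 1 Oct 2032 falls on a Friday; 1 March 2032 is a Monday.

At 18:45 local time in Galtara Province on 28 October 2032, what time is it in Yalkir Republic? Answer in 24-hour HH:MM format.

1 April 2032 is a Thursday, so the first Friday is April 2 and the third is April 16.
1 October 2032 is a Friday, so Fridays fall on 1, 8, 15, 22, 29; the last is October 29.
Daylight saving runs 16 April – 29 October; 28 October 2032 is inside that window, so Galtara Province is at UTC−02:00.
18:45 Galtara Province + 2h = 20:45 UTC.
1 March 2032 is a Monday, so Saturdays fall on 6, 13, 20, 27; the last is March 27.
1 October 2032 is a Friday, so the first Friday is October 1.
At the standard offset (UTC−03:30), 20:45 UTC − 3h30m = 17:15 Yalkir Republic standard time.
The standard-time date in Yalkir Republic, 28 October 2032, is outside the daylight-saving period (27 March – 1 October), so Yalkir Republic is on standard time, UTC−03:30.
20:45 UTC − 3h30m = 17:15 Yalkir Republic.

17:15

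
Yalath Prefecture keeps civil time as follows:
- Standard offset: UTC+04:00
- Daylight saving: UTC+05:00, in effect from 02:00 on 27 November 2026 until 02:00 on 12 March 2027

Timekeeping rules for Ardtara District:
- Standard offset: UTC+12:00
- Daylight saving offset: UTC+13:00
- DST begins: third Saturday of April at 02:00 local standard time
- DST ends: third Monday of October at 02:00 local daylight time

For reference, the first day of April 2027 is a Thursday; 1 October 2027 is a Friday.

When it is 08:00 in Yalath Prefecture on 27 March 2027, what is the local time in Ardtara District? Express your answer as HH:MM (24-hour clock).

27 March 2027 is outside the daylight-saving period (27 November 2026 – 12 March 2027), so Yalath Prefecture is on standard time, UTC+04:00.
08:00 Yalath Prefecture − 4h = 04:00 UTC.
1 April 2027 is a Thursday, so the first Saturday is April 3 and the third is April 17.
1 October 2027 is a Friday, so the first Monday is October 4 and the third is October 18.
At the standard offset (UTC+12:00), 04:00 UTC + 12h = 16:00 Ardtara District standard time.
Daylight saving runs 17 April – 18 October; the standard-time date in Ardtara District, 27 March 2027, is outside that window, so Ardtara District is on standard time at UTC+12:00.
04:00 UTC + 12h = 16:00 Ardtara District.

16:00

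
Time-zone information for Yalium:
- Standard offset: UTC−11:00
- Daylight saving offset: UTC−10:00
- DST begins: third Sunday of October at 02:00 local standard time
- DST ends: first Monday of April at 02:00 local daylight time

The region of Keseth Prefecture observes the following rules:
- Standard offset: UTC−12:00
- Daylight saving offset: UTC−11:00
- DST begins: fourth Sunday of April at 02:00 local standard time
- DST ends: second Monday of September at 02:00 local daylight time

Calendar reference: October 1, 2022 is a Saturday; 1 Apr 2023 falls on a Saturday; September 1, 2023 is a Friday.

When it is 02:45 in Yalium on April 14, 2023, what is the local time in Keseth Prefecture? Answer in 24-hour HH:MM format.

1 October 2022 is a Saturday, so the first Sunday is October 2 and the third is October 16.
1 April 2023 is a Saturday, so the first Monday is April 3.
April 14, 2023 does not fall between 16 October 2022 and 3 April 2023, so daylight saving is not in effect and Yalium is at UTC−11:00.
02:45 Yalium + 11h = 13:45 UTC.
1 April 2023 is a Saturday, so the first Sunday is April 2 and the fourth is April 23.
1 September 2023 is a Friday, so the first Monday is September 4 and the second is September 11.
At the standard offset (UTC−12:00), 13:45 UTC − 12h = 01:45 Keseth Prefecture standard time.
Daylight saving runs 23 April – 11 September; the standard-time date in Keseth Prefecture, April 14, 2023, is outside that window, so Keseth Prefecture is on standard time at UTC−12:00.
13:45 UTC − 12h = 01:45 Keseth Prefecture.

01:45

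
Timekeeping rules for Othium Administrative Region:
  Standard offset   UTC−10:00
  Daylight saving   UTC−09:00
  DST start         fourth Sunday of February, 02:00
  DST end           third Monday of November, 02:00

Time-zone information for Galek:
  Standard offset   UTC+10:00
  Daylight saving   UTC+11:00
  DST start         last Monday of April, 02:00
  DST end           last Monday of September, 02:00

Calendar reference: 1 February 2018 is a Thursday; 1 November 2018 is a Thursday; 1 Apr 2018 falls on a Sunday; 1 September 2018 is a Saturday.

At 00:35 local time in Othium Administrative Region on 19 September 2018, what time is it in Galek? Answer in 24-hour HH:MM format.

20:35

1 February 2018 is a Thursday, so the first Sunday is February 4 and the fourth is February 25.
1 November 2018 is a Thursday, so the first Monday is November 5 and the third is November 19.
19 September 2018 falls between 25 February and 19 November, so daylight saving is in effect and Othium Administrative Region is at UTC−09:00.
00:35 Othium Administrative Region + 9h = 09:35 UTC.
1 April 2018 is a Sunday, so Mondays fall on 2, 9, 16, 23, 30; the last is April 30.
1 September 2018 is a Saturday, so Mondays fall on 3, 10, 17, 24; the last is September 24.
At the standard offset (UTC+10:00), 09:35 UTC + 10h = 19:35 Galek standard time.
The standard-time date in Galek, 19 September 2018, falls between 30 April and 24 September, so daylight saving is in effect and Galek is at UTC+11:00.
09:35 UTC + 11h = 20:35 Galek.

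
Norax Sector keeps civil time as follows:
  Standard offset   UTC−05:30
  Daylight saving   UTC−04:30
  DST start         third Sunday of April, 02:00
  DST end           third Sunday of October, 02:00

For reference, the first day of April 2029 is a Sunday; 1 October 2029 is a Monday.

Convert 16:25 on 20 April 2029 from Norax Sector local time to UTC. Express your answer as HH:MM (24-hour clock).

20:55

1 April 2029 is a Sunday, so the first Sunday is April 1 and the third is April 15.
1 October 2029 is a Monday, so the first Sunday is October 7 and the third is October 21.
20 April 2029 lies within the daylight-saving period (15 April – 21 October), so Norax Sector is on daylight time, UTC−04:30.
16:25 local + 4h30m = 20:55 UTC.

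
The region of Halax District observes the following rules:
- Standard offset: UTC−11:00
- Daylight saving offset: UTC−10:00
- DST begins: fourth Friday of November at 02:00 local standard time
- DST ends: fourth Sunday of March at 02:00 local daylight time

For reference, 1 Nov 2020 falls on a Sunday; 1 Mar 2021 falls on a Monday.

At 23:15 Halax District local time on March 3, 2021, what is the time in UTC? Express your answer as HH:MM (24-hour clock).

09:15

1 November 2020 is a Sunday, so the first Friday is November 6 and the fourth is November 27.
1 March 2021 is a Monday, so the first Sunday is March 7 and the fourth is March 28.
Daylight saving runs 27 November 2020 – 28 March 2021; March 3, 2021 is inside that window, so Halax District is at UTC−10:00.
23:15 local + 10h = 09:15 UTC (rolling into the next day, 4 March 2021).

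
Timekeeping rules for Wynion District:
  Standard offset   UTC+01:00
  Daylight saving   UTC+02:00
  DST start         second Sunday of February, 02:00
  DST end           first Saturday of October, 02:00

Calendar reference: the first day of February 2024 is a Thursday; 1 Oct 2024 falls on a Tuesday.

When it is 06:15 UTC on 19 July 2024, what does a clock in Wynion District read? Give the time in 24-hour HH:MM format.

1 February 2024 is a Thursday, so the first Sunday is February 4 and the second is February 11.
1 October 2024 is a Tuesday, so the first Saturday is October 5.
At the standard offset (UTC+01:00), 06:15 UTC + 1h = 07:15 Wynion District standard time.
The standard-time date in Wynion District, 19 July 2024, falls between 11 February and 5 October, so daylight saving is in effect and Wynion District is at UTC+02:00.
06:15 UTC + 2h = 08:15 local.

08:15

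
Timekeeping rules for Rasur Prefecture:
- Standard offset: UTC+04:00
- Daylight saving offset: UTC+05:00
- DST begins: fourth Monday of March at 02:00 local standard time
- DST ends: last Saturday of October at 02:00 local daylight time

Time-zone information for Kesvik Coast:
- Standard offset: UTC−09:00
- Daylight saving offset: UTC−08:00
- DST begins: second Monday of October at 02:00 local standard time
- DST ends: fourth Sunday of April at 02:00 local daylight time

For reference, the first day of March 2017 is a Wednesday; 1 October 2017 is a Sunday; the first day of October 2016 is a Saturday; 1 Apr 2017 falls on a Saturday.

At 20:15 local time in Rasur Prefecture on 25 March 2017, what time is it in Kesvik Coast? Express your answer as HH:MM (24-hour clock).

08:15

1 March 2017 is a Wednesday, so the first Monday is March 6 and the fourth is March 27.
1 October 2017 is a Sunday, so Saturdays fall on 7, 14, 21, 28; the last is October 28.
25 March 2017 is outside the daylight-saving period (27 March – 28 October), so Rasur Prefecture is on standard time, UTC+04:00.
20:15 Rasur Prefecture − 4h = 16:15 UTC.
1 October 2016 is a Saturday, so the first Monday is October 3 and the second is October 10.
1 April 2017 is a Saturday, so the first Sunday is April 2 and the fourth is April 23.
At the standard offset (UTC−09:00), 16:15 UTC − 9h = 07:15 Kesvik Coast standard time.
Daylight saving runs 10 October 2016 – 23 April 2017; the standard-time date in Kesvik Coast, 25 March 2017, is inside that window, so Kesvik Coast is at UTC−08:00.
16:15 UTC − 8h = 08:15 Kesvik Coast.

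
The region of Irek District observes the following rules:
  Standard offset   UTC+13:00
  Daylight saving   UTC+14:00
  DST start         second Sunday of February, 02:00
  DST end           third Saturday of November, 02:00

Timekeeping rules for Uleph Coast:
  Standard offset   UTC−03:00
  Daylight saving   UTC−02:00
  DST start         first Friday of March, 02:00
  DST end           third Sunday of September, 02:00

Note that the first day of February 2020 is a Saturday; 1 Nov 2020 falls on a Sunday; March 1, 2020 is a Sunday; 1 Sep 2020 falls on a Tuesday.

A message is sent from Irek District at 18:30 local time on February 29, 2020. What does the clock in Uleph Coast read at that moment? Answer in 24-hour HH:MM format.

1 February 2020 is a Saturday, so the first Sunday is February 2 and the second is February 9.
1 November 2020 is a Sunday, so the first Saturday is November 7 and the third is November 21.
February 29, 2020 lies within the daylight-saving period (9 February – 21 November), so Irek District is on daylight time, UTC+14:00.
18:30 Irek District − 14h = 04:30 UTC.
1 March 2020 is a Sunday, so the first Friday is March 6.
1 September 2020 is a Tuesday, so the first Sunday is September 6 and the third is September 20.
At the standard offset (UTC−03:00), 04:30 UTC − 3h = 01:30 Uleph Coast standard time.
Daylight saving runs 6 March – 20 September; the standard-time date in Uleph Coast, February 29, 2020, is outside that window, so Uleph Coast is on standard time at UTC−03:00.
04:30 UTC − 3h = 01:30 Uleph Coast.

01:30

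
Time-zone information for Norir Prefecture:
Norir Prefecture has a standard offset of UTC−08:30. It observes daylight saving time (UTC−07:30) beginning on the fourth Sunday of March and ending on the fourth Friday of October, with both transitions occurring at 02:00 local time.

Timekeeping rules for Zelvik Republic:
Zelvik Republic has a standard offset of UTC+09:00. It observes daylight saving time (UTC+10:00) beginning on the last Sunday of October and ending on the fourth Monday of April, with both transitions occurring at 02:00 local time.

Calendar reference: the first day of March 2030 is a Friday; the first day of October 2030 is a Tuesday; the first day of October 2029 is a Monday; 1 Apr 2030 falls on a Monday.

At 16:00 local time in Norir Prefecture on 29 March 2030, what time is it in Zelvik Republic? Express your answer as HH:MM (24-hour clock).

09:30

1 March 2030 is a Friday, so the first Sunday is March 3 and the fourth is March 24.
1 October 2030 is a Tuesday, so the first Friday is October 4 and the fourth is October 25.
29 March 2030 falls between 24 March and 25 October, so daylight saving is in effect and Norir Prefecture is at UTC−07:30.
16:00 Norir Prefecture + 7h30m = 23:30 UTC.
1 October 2029 is a Monday, so Sundays fall on 7, 14, 21, 28; the last is October 28.
1 April 2030 is a Monday, so the first Monday is April 1 and the fourth is April 22.
At the standard offset (UTC+09:00), 23:30 UTC + 9h = 08:30 Zelvik Republic standard time (rolling into the next day, 30 March 2030).
The standard-time date in Zelvik Republic, 30 March 2030, lies within the daylight-saving period (28 October 2029 – 22 April 2030), so Zelvik Republic is on daylight time, UTC+10:00.
23:30 UTC + 10h = 09:30 Zelvik Republic (rolling into the next day, 30 March 2030).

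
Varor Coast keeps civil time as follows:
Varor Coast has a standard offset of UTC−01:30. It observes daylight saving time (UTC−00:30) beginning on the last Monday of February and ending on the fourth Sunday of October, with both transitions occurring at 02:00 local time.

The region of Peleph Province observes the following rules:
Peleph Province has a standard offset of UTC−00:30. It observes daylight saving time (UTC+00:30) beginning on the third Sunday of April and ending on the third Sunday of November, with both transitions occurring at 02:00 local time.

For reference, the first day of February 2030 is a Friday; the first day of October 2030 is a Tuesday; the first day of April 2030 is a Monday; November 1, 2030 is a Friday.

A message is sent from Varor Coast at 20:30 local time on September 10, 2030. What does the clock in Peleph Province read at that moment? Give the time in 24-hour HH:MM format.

21:30

1 February 2030 is a Friday, so Mondays fall on 4, 11, 18, 25; the last is February 25.
1 October 2030 is a Tuesday, so the first Sunday is October 6 and the fourth is October 27.
September 10, 2030 falls between 25 February and 27 October, so daylight saving is in effect and Varor Coast is at UTC−00:30.
20:30 Varor Coast + 0h30m = 21:00 UTC.
1 April 2030 is a Monday, so the first Sunday is April 7 and the third is April 21.
1 November 2030 is a Friday, so the first Sunday is November 3 and the third is November 17.
At the standard offset (UTC−00:30), 21:00 UTC − 0h30m = 20:30 Peleph Province standard time.
The standard-time date in Peleph Province, September 10, 2030, lies within the daylight-saving period (21 April – 17 November), so Peleph Province is on daylight time, UTC+00:30.
21:00 UTC + 0h30m = 21:30 Peleph Province.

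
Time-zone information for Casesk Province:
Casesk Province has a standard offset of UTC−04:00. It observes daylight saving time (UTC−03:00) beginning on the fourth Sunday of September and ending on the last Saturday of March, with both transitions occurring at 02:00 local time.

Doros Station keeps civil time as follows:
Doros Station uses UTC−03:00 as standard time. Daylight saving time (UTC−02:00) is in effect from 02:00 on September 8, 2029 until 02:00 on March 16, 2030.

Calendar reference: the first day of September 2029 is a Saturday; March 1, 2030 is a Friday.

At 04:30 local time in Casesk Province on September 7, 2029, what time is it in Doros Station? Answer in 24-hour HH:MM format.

05:30

1 September 2029 is a Saturday, so the first Sunday is September 2 and the fourth is September 23.
1 March 2030 is a Friday, so Saturdays fall on 2, 9, 16, 23, 30; the last is March 30.
September 7, 2029 does not fall between 23 September 2029 and 30 March 2030, so daylight saving is not in effect and Casesk Province is at UTC−04:00.
04:30 Casesk Province + 4h = 08:30 UTC.
At the standard offset (UTC−03:00), 08:30 UTC − 3h = 05:30 Doros Station standard time.
The standard-time date in Doros Station, September 7, 2029, does not fall between 8 September 2029 and 16 March 2030, so daylight saving is not in effect and Doros Station is at UTC−03:00.
08:30 UTC − 3h = 05:30 Doros Station.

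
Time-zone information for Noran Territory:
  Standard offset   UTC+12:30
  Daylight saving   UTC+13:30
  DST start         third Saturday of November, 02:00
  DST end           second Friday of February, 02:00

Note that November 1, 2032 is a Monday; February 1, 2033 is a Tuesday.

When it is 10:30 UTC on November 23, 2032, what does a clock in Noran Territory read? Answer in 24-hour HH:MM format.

1 November 2032 is a Monday, so the first Saturday is November 6 and the third is November 20.
1 February 2033 is a Tuesday, so the first Friday is February 4 and the second is February 11.
At the standard offset (UTC+12:30), 10:30 UTC + 12h30m = 23:00 Noran Territory standard time.
The standard-time date in Noran Territory, November 23, 2032, falls between 20 November 2032 and 11 February 2033, so daylight saving is in effect and Noran Territory is at UTC+13:30.
10:30 UTC + 13h30m = 00:00 local (rolling into the next day, 24 November 2032).

00:00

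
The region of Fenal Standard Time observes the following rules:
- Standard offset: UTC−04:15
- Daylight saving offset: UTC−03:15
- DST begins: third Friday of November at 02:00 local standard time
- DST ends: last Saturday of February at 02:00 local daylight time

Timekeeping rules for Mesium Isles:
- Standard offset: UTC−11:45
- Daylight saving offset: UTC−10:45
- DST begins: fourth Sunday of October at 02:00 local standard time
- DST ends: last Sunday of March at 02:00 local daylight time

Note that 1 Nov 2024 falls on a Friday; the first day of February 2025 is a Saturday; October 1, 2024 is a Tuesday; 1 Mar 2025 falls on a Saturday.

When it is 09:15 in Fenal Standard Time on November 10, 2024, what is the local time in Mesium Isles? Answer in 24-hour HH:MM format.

02:45

1 November 2024 is a Friday, so the first Friday is November 1 and the third is November 15.
1 February 2025 is a Saturday, so Saturdays fall on 1, 8, 15, 22; the last is February 22.
November 10, 2024 is outside the daylight-saving period (15 November 2024 – 22 February 2025), so Fenal Standard Time is on standard time, UTC−04:15.
09:15 Fenal Standard Time + 4h15m = 13:30 UTC.
1 October 2024 is a Tuesday, so the first Sunday is October 6 and the fourth is October 27.
1 March 2025 is a Saturday, so Sundays fall on 2, 9, 16, 23, 30; the last is March 30.
At the standard offset (UTC−11:45), 13:30 UTC − 11h45m = 01:45 Mesium Isles standard time.
The standard-time date in Mesium Isles, November 10, 2024, falls between 27 October 2024 and 30 March 2025, so daylight saving is in effect and Mesium Isles is at UTC−10:45.
13:30 UTC − 10h45m = 02:45 Mesium Isles.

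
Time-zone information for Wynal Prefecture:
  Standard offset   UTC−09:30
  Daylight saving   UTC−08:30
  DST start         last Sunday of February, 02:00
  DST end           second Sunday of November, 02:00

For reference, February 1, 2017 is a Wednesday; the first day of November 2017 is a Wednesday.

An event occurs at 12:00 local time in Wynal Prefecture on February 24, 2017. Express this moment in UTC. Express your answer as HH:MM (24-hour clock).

1 February 2017 is a Wednesday, so Sundays fall on 5, 12, 19, 26; the last is February 26.
1 November 2017 is a Wednesday, so the first Sunday is November 5 and the second is November 12.
February 24, 2017 does not fall between 26 February and 12 November, so daylight saving is not in effect and Wynal Prefecture is at UTC−09:30.
12:00 local + 9h30m = 21:30 UTC.

21:30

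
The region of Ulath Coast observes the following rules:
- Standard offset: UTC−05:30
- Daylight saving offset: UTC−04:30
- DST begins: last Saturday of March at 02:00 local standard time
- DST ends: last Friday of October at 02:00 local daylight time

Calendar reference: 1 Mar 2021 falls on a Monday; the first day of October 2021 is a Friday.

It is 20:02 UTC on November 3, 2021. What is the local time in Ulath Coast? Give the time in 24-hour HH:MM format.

1 March 2021 is a Monday, so Saturdays fall on 6, 13, 20, 27; the last is March 27.
1 October 2021 is a Friday, so Fridays fall on 1, 8, 15, 22, 29; the last is October 29.
At the standard offset (UTC−05:30), 20:02 UTC − 5h30m = 14:32 Ulath Coast standard time.
The standard-time date in Ulath Coast, November 3, 2021, does not fall between 27 March and 29 October, so daylight saving is not in effect and Ulath Coast is at UTC−05:30.
20:02 UTC − 5h30m = 14:32 local.

14:32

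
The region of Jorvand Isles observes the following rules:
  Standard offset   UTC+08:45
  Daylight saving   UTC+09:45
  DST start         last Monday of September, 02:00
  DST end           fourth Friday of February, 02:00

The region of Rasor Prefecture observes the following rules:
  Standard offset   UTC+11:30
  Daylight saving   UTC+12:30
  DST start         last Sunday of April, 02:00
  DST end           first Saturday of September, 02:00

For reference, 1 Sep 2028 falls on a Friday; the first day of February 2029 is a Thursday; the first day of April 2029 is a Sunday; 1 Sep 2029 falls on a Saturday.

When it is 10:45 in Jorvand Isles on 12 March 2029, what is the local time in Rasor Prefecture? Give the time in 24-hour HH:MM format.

1 September 2028 is a Friday, so Mondays fall on 4, 11, 18, 25; the last is September 25.
1 February 2029 is a Thursday, so the first Friday is February 2 and the fourth is February 23.
Daylight saving runs 25 September 2028 – 23 February 2029; 12 March 2029 is outside that window, so Jorvand Isles is on standard time at UTC+08:45.
10:45 Jorvand Isles − 8h45m = 02:00 UTC.
1 April 2029 is a Sunday, so Sundays fall on 1, 8, 15, 22, 29; the last is April 29.
1 September 2029 is a Saturday, so the first Saturday is September 1.
At the standard offset (UTC+11:30), 02:00 UTC + 11h30m = 13:30 Rasor Prefecture standard time.
The standard-time date in Rasor Prefecture, 12 March 2029, does not fall between 29 April and 1 September, so daylight saving is not in effect and Rasor Prefecture is at UTC+11:30.
02:00 UTC + 11h30m = 13:30 Rasor Prefecture.

13:30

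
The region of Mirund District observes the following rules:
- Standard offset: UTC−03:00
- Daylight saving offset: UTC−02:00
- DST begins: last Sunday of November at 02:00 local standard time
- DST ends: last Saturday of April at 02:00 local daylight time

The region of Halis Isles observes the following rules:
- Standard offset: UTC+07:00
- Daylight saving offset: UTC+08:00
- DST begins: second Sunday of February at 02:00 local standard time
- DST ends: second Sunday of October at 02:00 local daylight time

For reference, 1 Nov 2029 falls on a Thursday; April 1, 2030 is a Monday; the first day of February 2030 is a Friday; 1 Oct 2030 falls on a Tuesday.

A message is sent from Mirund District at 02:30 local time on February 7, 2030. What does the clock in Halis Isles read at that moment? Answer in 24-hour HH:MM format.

11:30

1 November 2029 is a Thursday, so Sundays fall on 4, 11, 18, 25; the last is November 25.
1 April 2030 is a Monday, so Saturdays fall on 6, 13, 20, 27; the last is April 27.
Daylight saving runs 25 November 2029 – 27 April 2030; February 7, 2030 is inside that window, so Mirund District is at UTC−02:00.
02:30 Mirund District + 2h = 04:30 UTC.
1 February 2030 is a Friday, so the first Sunday is February 3 and the second is February 10.
1 October 2030 is a Tuesday, so the first Sunday is October 6 and the second is October 13.
At the standard offset (UTC+07:00), 04:30 UTC + 7h = 11:30 Halis Isles standard time.
The standard-time date in Halis Isles, February 7, 2030, is outside the daylight-saving period (10 February – 13 October), so Halis Isles is on standard time, UTC+07:00.
04:30 UTC + 7h = 11:30 Halis Isles.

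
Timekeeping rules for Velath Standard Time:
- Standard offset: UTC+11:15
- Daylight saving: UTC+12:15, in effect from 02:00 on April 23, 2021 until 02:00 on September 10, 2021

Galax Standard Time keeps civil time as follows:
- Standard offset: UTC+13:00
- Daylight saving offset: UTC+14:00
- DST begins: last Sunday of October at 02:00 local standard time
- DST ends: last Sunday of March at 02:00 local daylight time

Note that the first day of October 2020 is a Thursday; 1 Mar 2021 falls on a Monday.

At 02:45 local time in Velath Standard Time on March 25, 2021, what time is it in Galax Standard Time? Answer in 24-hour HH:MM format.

March 25, 2021 is outside the daylight-saving period (23 April – 10 September), so Velath Standard Time is on standard time, UTC+11:15.
02:45 Velath Standard Time − 11h15m = 15:30 UTC (rolling into the previous day, 24 March 2021).
1 October 2020 is a Thursday, so Sundays fall on 4, 11, 18, 25; the last is October 25.
1 March 2021 is a Monday, so Sundays fall on 7, 14, 21, 28; the last is March 28.
At the standard offset (UTC+13:00), 15:30 UTC + 13h = 04:30 Galax Standard Time standard time (rolling into the next day, 25 March 2021).
Daylight saving runs 25 October 2020 – 28 March 2021; the standard-time date in Galax Standard Time, March 25, 2021, is inside that window, so Galax Standard Time is at UTC+14:00.
15:30 UTC + 14h = 05:30 Galax Standard Time (rolling into the next day, 25 March 2021).

05:30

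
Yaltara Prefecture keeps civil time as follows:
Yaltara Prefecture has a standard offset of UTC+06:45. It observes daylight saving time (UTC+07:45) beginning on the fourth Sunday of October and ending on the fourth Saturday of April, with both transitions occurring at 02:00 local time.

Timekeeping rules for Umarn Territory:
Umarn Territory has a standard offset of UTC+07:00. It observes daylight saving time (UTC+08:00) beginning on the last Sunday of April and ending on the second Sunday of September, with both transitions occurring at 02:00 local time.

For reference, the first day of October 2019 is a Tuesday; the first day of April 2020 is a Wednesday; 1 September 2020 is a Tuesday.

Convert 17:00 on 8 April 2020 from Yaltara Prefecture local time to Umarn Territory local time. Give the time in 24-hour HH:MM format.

16:15

1 October 2019 is a Tuesday, so the first Sunday is October 6 and the fourth is October 27.
1 April 2020 is a Wednesday, so the first Saturday is April 4 and the fourth is April 25.
8 April 2020 falls between 27 October 2019 and 25 April 2020, so daylight saving is in effect and Yaltara Prefecture is at UTC+07:45.
17:00 Yaltara Prefecture − 7h45m = 09:15 UTC.
1 April 2020 is a Wednesday, so Sundays fall on 5, 12, 19, 26; the last is April 26.
1 September 2020 is a Tuesday, so the first Sunday is September 6 and the second is September 13.
At the standard offset (UTC+07:00), 09:15 UTC + 7h = 16:15 Umarn Territory standard time.
The standard-time date in Umarn Territory, 8 April 2020, does not fall between 26 April and 13 September, so daylight saving is not in effect and Umarn Territory is at UTC+07:00.
09:15 UTC + 7h = 16:15 Umarn Territory.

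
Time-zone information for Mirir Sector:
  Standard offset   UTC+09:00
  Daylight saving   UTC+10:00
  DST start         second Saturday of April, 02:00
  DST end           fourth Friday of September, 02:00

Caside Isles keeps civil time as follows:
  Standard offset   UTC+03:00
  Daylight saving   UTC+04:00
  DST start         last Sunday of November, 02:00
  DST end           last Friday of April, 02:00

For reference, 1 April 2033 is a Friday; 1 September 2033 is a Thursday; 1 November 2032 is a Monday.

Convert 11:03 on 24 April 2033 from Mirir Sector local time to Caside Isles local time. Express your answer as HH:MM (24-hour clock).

05:03

1 April 2033 is a Friday, so the first Saturday is April 2 and the second is April 9.
1 September 2033 is a Thursday, so the first Friday is September 2 and the fourth is September 23.
24 April 2033 falls between 9 April and 23 September, so daylight saving is in effect and Mirir Sector is at UTC+10:00.
11:03 Mirir Sector − 10h = 01:03 UTC.
1 November 2032 is a Monday, so Sundays fall on 7, 14, 21, 28; the last is November 28.
1 April 2033 is a Friday, so Fridays fall on 1, 8, 15, 22, 29; the last is April 29.
At the standard offset (UTC+03:00), 01:03 UTC + 3h = 04:03 Caside Isles standard time.
The standard-time date in Caside Isles, 24 April 2033, lies within the daylight-saving period (28 November 2032 – 29 April 2033), so Caside Isles is on daylight time, UTC+04:00.
01:03 UTC + 4h = 05:03 Caside Isles.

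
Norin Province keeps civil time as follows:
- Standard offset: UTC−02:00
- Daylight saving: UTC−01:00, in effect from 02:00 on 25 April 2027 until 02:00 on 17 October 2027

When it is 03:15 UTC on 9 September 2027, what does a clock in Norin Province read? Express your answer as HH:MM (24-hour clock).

02:15

At the standard offset (UTC−02:00), 03:15 UTC − 2h = 01:15 Norin Province standard time.
Daylight saving runs 25 April – 17 October; the standard-time date in Norin Province, 9 September 2027, is inside that window, so Norin Province is at UTC−01:00.
03:15 UTC − 1h = 02:15 local.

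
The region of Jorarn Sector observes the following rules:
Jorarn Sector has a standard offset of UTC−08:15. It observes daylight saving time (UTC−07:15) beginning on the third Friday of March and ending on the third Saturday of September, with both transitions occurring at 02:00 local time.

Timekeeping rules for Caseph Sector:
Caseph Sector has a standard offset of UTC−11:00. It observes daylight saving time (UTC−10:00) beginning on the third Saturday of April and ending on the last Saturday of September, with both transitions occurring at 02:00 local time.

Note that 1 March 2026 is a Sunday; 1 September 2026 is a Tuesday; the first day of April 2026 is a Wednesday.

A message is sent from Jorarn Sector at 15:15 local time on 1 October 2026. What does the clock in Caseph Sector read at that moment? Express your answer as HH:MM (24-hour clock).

1 March 2026 is a Sunday, so the first Friday is March 6 and the third is March 20.
1 September 2026 is a Tuesday, so the first Saturday is September 5 and the third is September 19.
Daylight saving runs 20 March – 19 September; 1 October 2026 is outside that window, so Jorarn Sector is on standard time at UTC−08:15.
15:15 Jorarn Sector + 8h15m = 23:30 UTC.
1 April 2026 is a Wednesday, so the first Saturday is April 4 and the third is April 18.
1 September 2026 is a Tuesday, so Saturdays fall on 5, 12, 19, 26; the last is September 26.
At the standard offset (UTC−11:00), 23:30 UTC − 11h = 12:30 Caseph Sector standard time.
The standard-time date in Caseph Sector, 1 October 2026, is outside the daylight-saving period (18 April – 26 September), so Caseph Sector is on standard time, UTC−11:00.
23:30 UTC − 11h = 12:30 Caseph Sector.

12:30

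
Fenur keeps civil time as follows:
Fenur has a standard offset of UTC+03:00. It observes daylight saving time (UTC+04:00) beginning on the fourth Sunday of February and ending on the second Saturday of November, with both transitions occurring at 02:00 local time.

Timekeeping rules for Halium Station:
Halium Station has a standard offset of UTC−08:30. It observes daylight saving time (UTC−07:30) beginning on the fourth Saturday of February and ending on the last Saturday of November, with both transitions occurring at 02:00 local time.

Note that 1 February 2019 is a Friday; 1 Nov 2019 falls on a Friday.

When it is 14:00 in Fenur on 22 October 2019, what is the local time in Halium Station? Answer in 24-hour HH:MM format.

02:30

1 February 2019 is a Friday, so the first Sunday is February 3 and the fourth is February 24.
1 November 2019 is a Friday, so the first Saturday is November 2 and the second is November 9.
22 October 2019 falls between 24 February and 9 November, so daylight saving is in effect and Fenur is at UTC+04:00.
14:00 Fenur − 4h = 10:00 UTC.
1 February 2019 is a Friday, so the first Saturday is February 2 and the fourth is February 23.
1 November 2019 is a Friday, so Saturdays fall on 2, 9, 16, 23, 30; the last is November 30.
At the standard offset (UTC−08:30), 10:00 UTC − 8h30m = 01:30 Halium Station standard time.
The standard-time date in Halium Station, 22 October 2019, lies within the daylight-saving period (23 February – 30 November), so Halium Station is on daylight time, UTC−07:30.
10:00 UTC − 7h30m = 02:30 Halium Station.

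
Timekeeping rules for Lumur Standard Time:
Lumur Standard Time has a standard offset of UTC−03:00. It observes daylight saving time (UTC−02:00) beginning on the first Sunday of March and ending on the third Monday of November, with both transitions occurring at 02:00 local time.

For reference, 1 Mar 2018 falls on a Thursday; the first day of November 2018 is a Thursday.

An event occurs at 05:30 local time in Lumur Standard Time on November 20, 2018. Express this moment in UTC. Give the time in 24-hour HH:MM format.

08:30

1 March 2018 is a Thursday, so the first Sunday is March 4.
1 November 2018 is a Thursday, so the first Monday is November 5 and the third is November 19.
November 20, 2018 is outside the daylight-saving period (4 March – 19 November), so Lumur Standard Time is on standard time, UTC−03:00.
05:30 local + 3h = 08:30 UTC.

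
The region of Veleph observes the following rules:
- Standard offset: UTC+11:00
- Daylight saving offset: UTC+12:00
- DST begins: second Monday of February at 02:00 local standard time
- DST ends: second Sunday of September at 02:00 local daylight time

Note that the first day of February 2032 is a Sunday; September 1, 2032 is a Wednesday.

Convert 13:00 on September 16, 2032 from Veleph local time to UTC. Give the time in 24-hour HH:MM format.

02:00

1 February 2032 is a Sunday, so the first Monday is February 2 and the second is February 9.
1 September 2032 is a Wednesday, so the first Sunday is September 5 and the second is September 12.
September 16, 2032 is outside the daylight-saving period (9 February – 12 September), so Veleph is on standard time, UTC+11:00.
13:00 local − 11h = 02:00 UTC.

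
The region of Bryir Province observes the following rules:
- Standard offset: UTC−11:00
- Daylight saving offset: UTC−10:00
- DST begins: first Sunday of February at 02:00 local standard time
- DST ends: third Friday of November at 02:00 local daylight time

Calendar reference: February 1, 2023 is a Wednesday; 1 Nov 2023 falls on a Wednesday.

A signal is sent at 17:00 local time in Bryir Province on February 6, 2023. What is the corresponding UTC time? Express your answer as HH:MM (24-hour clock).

1 February 2023 is a Wednesday, so the first Sunday is February 5.
1 November 2023 is a Wednesday, so the first Friday is November 3 and the third is November 17.
Daylight saving runs 5 February – 17 November; February 6, 2023 is inside that window, so Bryir Province is at UTC−10:00.
17:00 local + 10h = 03:00 UTC (rolling into the next day, 7 February 2023).

03:00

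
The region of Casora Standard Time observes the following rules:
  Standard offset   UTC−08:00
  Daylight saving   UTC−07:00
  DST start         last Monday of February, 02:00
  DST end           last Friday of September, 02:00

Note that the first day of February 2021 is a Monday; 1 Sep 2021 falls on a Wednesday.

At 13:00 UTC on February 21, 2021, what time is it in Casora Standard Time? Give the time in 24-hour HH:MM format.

1 February 2021 is a Monday, so Mondays fall on 1, 8, 15, 22; the last is February 22.
1 September 2021 is a Wednesday, so Fridays fall on 3, 10, 17, 24; the last is September 24.
At the standard offset (UTC−08:00), 13:00 UTC − 8h = 05:00 Casora Standard Time standard time.
The standard-time date in Casora Standard Time, February 21, 2021, is outside the daylight-saving period (22 February – 24 September), so Casora Standard Time is on standard time, UTC−08:00.
13:00 UTC − 8h = 05:00 local.

05:00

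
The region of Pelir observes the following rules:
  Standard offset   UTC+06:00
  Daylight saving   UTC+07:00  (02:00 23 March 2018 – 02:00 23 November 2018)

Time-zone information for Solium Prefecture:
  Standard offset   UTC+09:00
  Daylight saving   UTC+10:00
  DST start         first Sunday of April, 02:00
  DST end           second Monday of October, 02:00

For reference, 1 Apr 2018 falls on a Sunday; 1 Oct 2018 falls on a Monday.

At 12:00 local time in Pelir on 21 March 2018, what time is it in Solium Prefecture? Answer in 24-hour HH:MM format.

15:00

21 March 2018 does not fall between 23 March and 23 November, so daylight saving is not in effect and Pelir is at UTC+06:00.
12:00 Pelir − 6h = 06:00 UTC.
1 April 2018 is a Sunday, so the first Sunday is April 1.
1 October 2018 is a Monday, so the first Monday is October 1 and the second is October 8.
At the standard offset (UTC+09:00), 06:00 UTC + 9h = 15:00 Solium Prefecture standard time.
Daylight saving runs 1 April – 8 October; the standard-time date in Solium Prefecture, 21 March 2018, is outside that window, so Solium Prefecture is on standard time at UTC+09:00.
06:00 UTC + 9h = 15:00 Solium Prefecture.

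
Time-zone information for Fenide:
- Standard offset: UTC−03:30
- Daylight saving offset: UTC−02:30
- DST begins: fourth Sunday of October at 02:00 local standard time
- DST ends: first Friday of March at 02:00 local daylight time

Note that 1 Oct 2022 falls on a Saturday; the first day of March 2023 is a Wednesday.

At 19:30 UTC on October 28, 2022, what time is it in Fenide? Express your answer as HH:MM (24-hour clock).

17:00

1 October 2022 is a Saturday, so the first Sunday is October 2 and the fourth is October 23.
1 March 2023 is a Wednesday, so the first Friday is March 3.
At the standard offset (UTC−03:30), 19:30 UTC − 3h30m = 16:00 Fenide standard time.
The standard-time date in Fenide, October 28, 2022, lies within the daylight-saving period (23 October 2022 – 3 March 2023), so Fenide is on daylight time, UTC−02:30.
19:30 UTC − 2h30m = 17:00 local.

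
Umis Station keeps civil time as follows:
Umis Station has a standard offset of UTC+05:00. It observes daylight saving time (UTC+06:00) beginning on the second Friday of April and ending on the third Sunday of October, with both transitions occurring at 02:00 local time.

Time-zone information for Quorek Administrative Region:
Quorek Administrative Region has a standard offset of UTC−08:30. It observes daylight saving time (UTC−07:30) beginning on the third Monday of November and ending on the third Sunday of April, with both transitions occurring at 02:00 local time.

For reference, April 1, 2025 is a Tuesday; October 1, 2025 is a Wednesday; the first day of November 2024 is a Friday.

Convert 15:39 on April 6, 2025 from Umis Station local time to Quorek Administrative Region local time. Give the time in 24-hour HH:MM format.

1 April 2025 is a Tuesday, so the first Friday is April 4 and the second is April 11.
1 October 2025 is a Wednesday, so the first Sunday is October 5 and the third is October 19.
April 6, 2025 does not fall between 11 April and 19 October, so daylight saving is not in effect and Umis Station is at UTC+05:00.
15:39 Umis Station − 5h = 10:39 UTC.
1 November 2024 is a Friday, so the first Monday is November 4 and the third is November 18.
1 April 2025 is a Tuesday, so the first Sunday is April 6 and the third is April 20.
At the standard offset (UTC−08:30), 10:39 UTC − 8h30m = 02:09 Quorek Administrative Region standard time.
The standard-time date in Quorek Administrative Region, April 6, 2025, lies within the daylight-saving period (18 November 2024 – 20 April 2025), so Quorek Administrative Region is on daylight time, UTC−07:30.
10:39 UTC − 7h30m = 03:09 Quorek Administrative Region.

03:09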